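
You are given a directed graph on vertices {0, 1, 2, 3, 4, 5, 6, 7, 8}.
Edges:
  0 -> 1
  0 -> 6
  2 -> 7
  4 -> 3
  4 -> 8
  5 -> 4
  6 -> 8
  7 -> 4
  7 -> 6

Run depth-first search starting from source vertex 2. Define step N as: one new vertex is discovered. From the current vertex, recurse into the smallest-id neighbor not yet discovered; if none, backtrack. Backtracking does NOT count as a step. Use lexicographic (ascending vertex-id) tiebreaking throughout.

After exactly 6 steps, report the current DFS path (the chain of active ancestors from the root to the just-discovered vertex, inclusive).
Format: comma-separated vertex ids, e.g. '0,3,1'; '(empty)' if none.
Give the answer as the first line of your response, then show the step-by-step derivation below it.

2,7,6

step 1: discover 2; path=2; order=2
step 2: discover 7; path=2>7; order=2,7
step 3: discover 4; path=2>7>4; order=2,7,4
step 4: discover 3; path=2>7>4>3; order=2,7,4,3
step 5: discover 8; path=2>7>4>8; order=2,7,4,3,8
step 6: discover 6; path=2>7>6; order=2,7,4,3,8,6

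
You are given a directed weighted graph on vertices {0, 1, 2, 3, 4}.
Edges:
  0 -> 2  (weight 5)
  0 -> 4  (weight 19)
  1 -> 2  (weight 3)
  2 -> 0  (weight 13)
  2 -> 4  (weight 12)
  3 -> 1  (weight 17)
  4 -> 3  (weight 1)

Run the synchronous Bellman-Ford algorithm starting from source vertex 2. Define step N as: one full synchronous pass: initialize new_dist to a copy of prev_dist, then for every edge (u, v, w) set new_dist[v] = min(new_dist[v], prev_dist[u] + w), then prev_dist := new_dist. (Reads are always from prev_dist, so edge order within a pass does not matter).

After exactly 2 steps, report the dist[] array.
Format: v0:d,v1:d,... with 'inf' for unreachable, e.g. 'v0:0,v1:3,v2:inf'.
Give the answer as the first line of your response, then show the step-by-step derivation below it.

v0:13,v1:inf,v2:0,v3:13,v4:12

step 1: dist = v0:13,v1:inf,v2:0,v3:inf,v4:12
step 2: dist = v0:13,v1:inf,v2:0,v3:13,v4:12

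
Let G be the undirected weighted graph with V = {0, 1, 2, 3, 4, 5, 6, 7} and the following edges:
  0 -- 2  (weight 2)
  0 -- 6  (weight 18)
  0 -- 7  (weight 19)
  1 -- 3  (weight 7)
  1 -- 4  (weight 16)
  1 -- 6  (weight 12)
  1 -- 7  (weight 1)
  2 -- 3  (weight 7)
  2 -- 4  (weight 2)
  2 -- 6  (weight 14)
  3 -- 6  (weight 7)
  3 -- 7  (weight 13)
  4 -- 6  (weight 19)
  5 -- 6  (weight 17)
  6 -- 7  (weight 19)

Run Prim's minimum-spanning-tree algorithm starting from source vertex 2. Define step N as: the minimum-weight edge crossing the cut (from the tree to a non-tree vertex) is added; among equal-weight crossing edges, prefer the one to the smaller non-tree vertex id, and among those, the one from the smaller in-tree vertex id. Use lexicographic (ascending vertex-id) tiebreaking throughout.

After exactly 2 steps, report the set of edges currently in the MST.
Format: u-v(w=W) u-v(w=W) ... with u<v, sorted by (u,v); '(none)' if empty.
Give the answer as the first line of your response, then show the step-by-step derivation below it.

0-2(w=2) 2-4(w=2)

step 1: add edge 0-2 (w=2); MST = {0-2(w=2)}
step 2: add edge 2-4 (w=2); MST = {0-2(w=2) 2-4(w=2)}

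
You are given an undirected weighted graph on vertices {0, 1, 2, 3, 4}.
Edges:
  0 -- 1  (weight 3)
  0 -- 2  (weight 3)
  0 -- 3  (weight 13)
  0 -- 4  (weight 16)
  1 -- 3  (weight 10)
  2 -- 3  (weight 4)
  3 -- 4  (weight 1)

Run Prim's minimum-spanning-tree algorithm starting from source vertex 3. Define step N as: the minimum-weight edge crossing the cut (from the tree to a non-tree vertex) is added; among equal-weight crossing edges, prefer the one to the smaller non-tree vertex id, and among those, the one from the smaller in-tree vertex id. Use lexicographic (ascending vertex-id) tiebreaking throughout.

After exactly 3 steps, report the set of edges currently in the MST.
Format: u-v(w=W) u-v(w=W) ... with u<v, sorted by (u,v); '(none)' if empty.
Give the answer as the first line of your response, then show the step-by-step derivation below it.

0-2(w=3) 2-3(w=4) 3-4(w=1)

step 1: add edge 3-4 (w=1); MST = {3-4(w=1)}
step 2: add edge 2-3 (w=4); MST = {2-3(w=4) 3-4(w=1)}
step 3: add edge 0-2 (w=3); MST = {0-2(w=3) 2-3(w=4) 3-4(w=1)}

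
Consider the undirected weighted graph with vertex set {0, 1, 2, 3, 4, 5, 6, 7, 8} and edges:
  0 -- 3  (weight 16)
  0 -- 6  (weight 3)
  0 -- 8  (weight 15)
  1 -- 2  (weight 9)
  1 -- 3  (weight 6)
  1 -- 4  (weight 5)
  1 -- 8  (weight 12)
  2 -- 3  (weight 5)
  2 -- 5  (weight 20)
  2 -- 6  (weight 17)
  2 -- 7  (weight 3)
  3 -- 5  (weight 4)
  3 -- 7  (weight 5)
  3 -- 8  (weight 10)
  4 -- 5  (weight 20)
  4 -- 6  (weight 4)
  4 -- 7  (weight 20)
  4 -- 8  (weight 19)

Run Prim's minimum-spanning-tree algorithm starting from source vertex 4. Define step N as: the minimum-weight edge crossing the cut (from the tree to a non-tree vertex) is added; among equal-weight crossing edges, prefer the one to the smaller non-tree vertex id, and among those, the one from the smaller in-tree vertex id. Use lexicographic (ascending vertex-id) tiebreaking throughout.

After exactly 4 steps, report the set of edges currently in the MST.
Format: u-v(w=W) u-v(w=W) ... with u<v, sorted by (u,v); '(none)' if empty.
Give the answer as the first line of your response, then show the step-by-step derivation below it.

0-6(w=3) 1-3(w=6) 1-4(w=5) 4-6(w=4)

step 1: add edge 4-6 (w=4); MST = {4-6(w=4)}
step 2: add edge 0-6 (w=3); MST = {0-6(w=3) 4-6(w=4)}
step 3: add edge 1-4 (w=5); MST = {0-6(w=3) 1-4(w=5) 4-6(w=4)}
step 4: add edge 1-3 (w=6); MST = {0-6(w=3) 1-3(w=6) 1-4(w=5) 4-6(w=4)}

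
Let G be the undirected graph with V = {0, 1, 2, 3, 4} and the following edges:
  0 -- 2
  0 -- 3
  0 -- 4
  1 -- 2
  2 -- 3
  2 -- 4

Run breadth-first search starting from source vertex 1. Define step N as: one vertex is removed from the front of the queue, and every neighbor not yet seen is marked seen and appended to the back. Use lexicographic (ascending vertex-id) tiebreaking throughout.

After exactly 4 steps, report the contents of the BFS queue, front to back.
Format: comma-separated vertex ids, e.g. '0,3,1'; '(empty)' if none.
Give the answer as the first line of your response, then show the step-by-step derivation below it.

4

step 1: dequeue 1; queue=[2]; order=1
step 2: dequeue 2; queue=[0,3,4]; order=1,2
step 3: dequeue 0; queue=[3,4]; order=1,2,0
step 4: dequeue 3; queue=[4]; order=1,2,0,3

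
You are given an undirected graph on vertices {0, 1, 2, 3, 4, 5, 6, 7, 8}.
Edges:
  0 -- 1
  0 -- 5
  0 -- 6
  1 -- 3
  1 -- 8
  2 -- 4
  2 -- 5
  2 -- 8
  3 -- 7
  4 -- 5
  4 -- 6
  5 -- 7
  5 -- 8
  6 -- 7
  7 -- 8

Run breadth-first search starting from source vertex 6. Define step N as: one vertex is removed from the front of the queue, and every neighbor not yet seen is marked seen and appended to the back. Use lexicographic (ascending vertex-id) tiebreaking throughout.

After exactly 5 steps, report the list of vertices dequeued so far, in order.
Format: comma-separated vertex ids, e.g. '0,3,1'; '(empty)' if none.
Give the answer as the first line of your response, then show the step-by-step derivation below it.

6,0,4,7,1

step 1: dequeue 6; queue=[0,4,7]; order=6
step 2: dequeue 0; queue=[4,7,1,5]; order=6,0
step 3: dequeue 4; queue=[7,1,5,2]; order=6,0,4
step 4: dequeue 7; queue=[1,5,2,3,8]; order=6,0,4,7
step 5: dequeue 1; queue=[5,2,3,8]; order=6,0,4,7,1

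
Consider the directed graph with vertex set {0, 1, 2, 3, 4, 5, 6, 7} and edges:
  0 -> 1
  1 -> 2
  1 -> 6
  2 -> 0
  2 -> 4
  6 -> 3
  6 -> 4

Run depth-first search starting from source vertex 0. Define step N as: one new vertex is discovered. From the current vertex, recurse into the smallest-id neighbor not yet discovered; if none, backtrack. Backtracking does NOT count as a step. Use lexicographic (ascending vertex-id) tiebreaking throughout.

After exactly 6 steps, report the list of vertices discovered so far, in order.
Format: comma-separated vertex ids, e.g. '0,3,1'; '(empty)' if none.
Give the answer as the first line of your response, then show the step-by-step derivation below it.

0,1,2,4,6,3

step 1: discover 0; path=0; order=0
step 2: discover 1; path=0>1; order=0,1
step 3: discover 2; path=0>1>2; order=0,1,2
step 4: discover 4; path=0>1>2>4; order=0,1,2,4
step 5: discover 6; path=0>1>6; order=0,1,2,4,6
step 6: discover 3; path=0>1>6>3; order=0,1,2,4,6,3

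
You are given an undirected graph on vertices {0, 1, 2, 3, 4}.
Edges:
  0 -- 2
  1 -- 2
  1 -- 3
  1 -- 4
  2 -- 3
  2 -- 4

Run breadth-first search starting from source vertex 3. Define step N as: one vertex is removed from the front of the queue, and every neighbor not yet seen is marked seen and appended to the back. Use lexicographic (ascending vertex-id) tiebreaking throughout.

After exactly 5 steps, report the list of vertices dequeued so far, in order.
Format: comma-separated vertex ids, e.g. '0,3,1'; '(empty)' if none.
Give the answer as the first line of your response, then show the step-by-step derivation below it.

3,1,2,4,0

step 1: dequeue 3; queue=[1,2]; order=3
step 2: dequeue 1; queue=[2,4]; order=3,1
step 3: dequeue 2; queue=[4,0]; order=3,1,2
step 4: dequeue 4; queue=[0]; order=3,1,2,4
step 5: dequeue 0; queue=[(empty)]; order=3,1,2,4,0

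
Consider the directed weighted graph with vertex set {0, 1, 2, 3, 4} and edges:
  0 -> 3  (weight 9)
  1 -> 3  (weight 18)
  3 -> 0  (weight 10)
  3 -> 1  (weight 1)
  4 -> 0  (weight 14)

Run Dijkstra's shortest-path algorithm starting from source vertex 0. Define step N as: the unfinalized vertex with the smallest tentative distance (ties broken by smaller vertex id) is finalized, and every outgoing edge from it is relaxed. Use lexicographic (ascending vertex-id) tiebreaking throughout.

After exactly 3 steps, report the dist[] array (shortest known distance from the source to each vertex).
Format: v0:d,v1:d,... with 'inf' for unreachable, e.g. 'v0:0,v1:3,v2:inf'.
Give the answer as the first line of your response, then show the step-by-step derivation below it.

v0:0,v1:10,v2:inf,v3:9,v4:inf

step 1: dist = v0:0,v1:inf,v2:inf,v3:9,v4:inf
step 2: dist = v0:0,v1:10,v2:inf,v3:9,v4:inf
step 3: dist = v0:0,v1:10,v2:inf,v3:9,v4:inf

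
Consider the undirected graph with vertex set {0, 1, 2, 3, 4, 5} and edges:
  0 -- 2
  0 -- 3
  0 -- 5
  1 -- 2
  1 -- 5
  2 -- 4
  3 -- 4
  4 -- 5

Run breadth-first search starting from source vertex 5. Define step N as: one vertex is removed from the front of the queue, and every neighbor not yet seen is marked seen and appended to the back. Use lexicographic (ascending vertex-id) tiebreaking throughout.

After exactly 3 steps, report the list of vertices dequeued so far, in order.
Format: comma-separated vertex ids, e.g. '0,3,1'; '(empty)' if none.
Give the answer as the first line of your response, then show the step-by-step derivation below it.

5,0,1

step 1: dequeue 5; queue=[0,1,4]; order=5
step 2: dequeue 0; queue=[1,4,2,3]; order=5,0
step 3: dequeue 1; queue=[4,2,3]; order=5,0,1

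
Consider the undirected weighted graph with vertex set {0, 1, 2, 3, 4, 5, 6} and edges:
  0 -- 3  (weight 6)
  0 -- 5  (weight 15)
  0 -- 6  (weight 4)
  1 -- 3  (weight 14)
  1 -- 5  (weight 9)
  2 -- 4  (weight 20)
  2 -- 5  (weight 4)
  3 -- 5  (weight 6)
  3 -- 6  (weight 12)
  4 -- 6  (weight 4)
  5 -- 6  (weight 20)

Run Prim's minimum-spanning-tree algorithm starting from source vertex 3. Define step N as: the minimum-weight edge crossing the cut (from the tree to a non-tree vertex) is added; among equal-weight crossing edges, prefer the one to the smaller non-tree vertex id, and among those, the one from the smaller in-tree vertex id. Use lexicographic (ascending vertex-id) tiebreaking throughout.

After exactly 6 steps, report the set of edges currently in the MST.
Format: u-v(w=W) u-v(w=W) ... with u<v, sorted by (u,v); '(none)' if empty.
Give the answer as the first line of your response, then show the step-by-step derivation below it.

0-3(w=6) 0-6(w=4) 1-5(w=9) 2-5(w=4) 3-5(w=6) 4-6(w=4)

step 1: add edge 0-3 (w=6); MST = {0-3(w=6)}
step 2: add edge 0-6 (w=4); MST = {0-3(w=6) 0-6(w=4)}
step 3: add edge 4-6 (w=4); MST = {0-3(w=6) 0-6(w=4) 4-6(w=4)}
step 4: add edge 3-5 (w=6); MST = {0-3(w=6) 0-6(w=4) 3-5(w=6) 4-6(w=4)}
step 5: add edge 2-5 (w=4); MST = {0-3(w=6) 0-6(w=4) 2-5(w=4) 3-5(w=6) 4-6(w=4)}
step 6: add edge 1-5 (w=9); MST = {0-3(w=6) 0-6(w=4) 1-5(w=9) 2-5(w=4) 3-5(w=6) 4-6(w=4)}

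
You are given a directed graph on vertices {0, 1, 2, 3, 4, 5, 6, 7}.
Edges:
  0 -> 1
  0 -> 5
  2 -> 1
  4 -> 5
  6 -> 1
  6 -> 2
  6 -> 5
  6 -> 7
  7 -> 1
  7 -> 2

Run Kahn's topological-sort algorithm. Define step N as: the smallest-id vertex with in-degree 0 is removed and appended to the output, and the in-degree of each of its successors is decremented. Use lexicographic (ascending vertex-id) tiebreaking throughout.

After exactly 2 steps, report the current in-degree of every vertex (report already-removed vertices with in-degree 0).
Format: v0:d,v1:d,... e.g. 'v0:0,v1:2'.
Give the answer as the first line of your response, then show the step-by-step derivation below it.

v0:0,v1:3,v2:2,v3:0,v4:0,v5:2,v6:0,v7:1

step 1: output 0; order=[0]; indeg=(0,3,2,0,0,2,0,1)
step 2: output 3; order=[0,3]; indeg=(0,3,2,0,0,2,0,1)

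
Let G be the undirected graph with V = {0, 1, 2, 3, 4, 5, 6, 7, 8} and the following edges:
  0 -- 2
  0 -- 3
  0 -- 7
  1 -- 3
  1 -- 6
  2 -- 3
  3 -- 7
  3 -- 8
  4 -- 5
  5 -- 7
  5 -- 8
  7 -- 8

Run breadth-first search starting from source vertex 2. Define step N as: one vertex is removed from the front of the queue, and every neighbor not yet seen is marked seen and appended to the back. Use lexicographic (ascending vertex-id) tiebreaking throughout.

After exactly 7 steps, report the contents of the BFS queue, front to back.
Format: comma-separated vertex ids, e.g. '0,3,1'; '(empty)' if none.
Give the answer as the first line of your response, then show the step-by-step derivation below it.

6,4

step 1: dequeue 2; queue=[0,3]; order=2
step 2: dequeue 0; queue=[3,7]; order=2,0
step 3: dequeue 3; queue=[7,1,8]; order=2,0,3
step 4: dequeue 7; queue=[1,8,5]; order=2,0,3,7
step 5: dequeue 1; queue=[8,5,6]; order=2,0,3,7,1
step 6: dequeue 8; queue=[5,6]; order=2,0,3,7,1,8
step 7: dequeue 5; queue=[6,4]; order=2,0,3,7,1,8,5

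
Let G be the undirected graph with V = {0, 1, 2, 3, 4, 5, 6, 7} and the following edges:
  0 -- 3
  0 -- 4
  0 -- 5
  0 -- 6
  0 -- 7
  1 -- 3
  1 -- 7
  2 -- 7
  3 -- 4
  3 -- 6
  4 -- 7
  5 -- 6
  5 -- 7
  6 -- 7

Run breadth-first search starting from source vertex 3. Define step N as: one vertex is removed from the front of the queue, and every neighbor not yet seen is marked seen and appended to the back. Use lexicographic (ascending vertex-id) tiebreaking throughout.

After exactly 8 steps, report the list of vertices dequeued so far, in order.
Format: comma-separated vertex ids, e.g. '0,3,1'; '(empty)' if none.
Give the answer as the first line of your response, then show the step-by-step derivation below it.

3,0,1,4,6,5,7,2

step 1: dequeue 3; queue=[0,1,4,6]; order=3
step 2: dequeue 0; queue=[1,4,6,5,7]; order=3,0
step 3: dequeue 1; queue=[4,6,5,7]; order=3,0,1
step 4: dequeue 4; queue=[6,5,7]; order=3,0,1,4
step 5: dequeue 6; queue=[5,7]; order=3,0,1,4,6
step 6: dequeue 5; queue=[7]; order=3,0,1,4,6,5
step 7: dequeue 7; queue=[2]; order=3,0,1,4,6,5,7
step 8: dequeue 2; queue=[(empty)]; order=3,0,1,4,6,5,7,2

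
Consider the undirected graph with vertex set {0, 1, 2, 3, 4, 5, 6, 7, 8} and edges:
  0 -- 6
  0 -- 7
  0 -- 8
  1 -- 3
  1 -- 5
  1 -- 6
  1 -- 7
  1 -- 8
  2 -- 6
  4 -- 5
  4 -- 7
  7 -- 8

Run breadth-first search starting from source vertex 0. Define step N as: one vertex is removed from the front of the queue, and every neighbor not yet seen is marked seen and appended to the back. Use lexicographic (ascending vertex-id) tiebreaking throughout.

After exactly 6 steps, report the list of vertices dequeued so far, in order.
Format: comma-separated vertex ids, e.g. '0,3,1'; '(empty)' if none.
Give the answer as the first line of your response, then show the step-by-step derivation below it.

0,6,7,8,1,2

step 1: dequeue 0; queue=[6,7,8]; order=0
step 2: dequeue 6; queue=[7,8,1,2]; order=0,6
step 3: dequeue 7; queue=[8,1,2,4]; order=0,6,7
step 4: dequeue 8; queue=[1,2,4]; order=0,6,7,8
step 5: dequeue 1; queue=[2,4,3,5]; order=0,6,7,8,1
step 6: dequeue 2; queue=[4,3,5]; order=0,6,7,8,1,2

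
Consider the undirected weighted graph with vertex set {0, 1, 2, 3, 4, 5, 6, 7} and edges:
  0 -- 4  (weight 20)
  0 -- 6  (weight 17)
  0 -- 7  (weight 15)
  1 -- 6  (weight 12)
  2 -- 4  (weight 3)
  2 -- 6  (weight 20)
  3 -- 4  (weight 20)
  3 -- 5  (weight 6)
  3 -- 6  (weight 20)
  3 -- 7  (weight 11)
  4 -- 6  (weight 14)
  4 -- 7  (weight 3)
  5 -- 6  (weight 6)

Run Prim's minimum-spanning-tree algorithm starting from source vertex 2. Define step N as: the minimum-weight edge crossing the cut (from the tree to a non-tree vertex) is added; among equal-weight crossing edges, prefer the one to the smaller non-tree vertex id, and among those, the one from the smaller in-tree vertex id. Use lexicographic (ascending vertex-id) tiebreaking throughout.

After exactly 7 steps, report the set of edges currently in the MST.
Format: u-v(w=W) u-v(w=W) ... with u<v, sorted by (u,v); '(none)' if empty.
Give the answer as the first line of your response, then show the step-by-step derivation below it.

0-7(w=15) 1-6(w=12) 2-4(w=3) 3-5(w=6) 3-7(w=11) 4-7(w=3) 5-6(w=6)

step 1: add edge 2-4 (w=3); MST = {2-4(w=3)}
step 2: add edge 4-7 (w=3); MST = {2-4(w=3) 4-7(w=3)}
step 3: add edge 3-7 (w=11); MST = {2-4(w=3) 3-7(w=11) 4-7(w=3)}
step 4: add edge 3-5 (w=6); MST = {2-4(w=3) 3-5(w=6) 3-7(w=11) 4-7(w=3)}
step 5: add edge 5-6 (w=6); MST = {2-4(w=3) 3-5(w=6) 3-7(w=11) 4-7(w=3) 5-6(w=6)}
step 6: add edge 1-6 (w=12); MST = {1-6(w=12) 2-4(w=3) 3-5(w=6) 3-7(w=11) 4-7(w=3) 5-6(w=6)}
step 7: add edge 0-7 (w=15); MST = {0-7(w=15) 1-6(w=12) 2-4(w=3) 3-5(w=6) 3-7(w=11) 4-7(w=3) 5-6(w=6)}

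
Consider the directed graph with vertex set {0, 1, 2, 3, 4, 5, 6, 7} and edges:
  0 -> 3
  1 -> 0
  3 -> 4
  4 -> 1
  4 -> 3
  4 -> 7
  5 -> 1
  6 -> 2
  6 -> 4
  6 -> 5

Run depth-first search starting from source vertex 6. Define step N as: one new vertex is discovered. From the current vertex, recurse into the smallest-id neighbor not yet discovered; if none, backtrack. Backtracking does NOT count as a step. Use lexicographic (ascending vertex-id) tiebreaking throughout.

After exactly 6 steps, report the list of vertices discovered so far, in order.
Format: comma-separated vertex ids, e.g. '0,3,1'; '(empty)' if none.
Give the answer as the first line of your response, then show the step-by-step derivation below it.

6,2,4,1,0,3

step 1: discover 6; path=6; order=6
step 2: discover 2; path=6>2; order=6,2
step 3: discover 4; path=6>4; order=6,2,4
step 4: discover 1; path=6>4>1; order=6,2,4,1
step 5: discover 0; path=6>4>1>0; order=6,2,4,1,0
step 6: discover 3; path=6>4>1>0>3; order=6,2,4,1,0,3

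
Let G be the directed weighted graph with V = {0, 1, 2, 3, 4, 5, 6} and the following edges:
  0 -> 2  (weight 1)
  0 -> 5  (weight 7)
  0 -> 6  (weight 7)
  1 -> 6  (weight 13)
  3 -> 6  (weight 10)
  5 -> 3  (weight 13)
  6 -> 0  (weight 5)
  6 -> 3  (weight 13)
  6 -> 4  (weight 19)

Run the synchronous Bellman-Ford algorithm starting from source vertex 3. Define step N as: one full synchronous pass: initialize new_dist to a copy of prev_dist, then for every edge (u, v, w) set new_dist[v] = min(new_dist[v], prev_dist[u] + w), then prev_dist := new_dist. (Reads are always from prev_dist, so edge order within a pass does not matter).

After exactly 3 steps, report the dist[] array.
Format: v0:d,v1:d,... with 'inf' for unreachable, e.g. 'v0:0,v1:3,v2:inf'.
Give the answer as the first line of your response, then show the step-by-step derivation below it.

v0:15,v1:inf,v2:16,v3:0,v4:29,v5:22,v6:10

step 1: dist = v0:inf,v1:inf,v2:inf,v3:0,v4:inf,v5:inf,v6:10
step 2: dist = v0:15,v1:inf,v2:inf,v3:0,v4:29,v5:inf,v6:10
step 3: dist = v0:15,v1:inf,v2:16,v3:0,v4:29,v5:22,v6:10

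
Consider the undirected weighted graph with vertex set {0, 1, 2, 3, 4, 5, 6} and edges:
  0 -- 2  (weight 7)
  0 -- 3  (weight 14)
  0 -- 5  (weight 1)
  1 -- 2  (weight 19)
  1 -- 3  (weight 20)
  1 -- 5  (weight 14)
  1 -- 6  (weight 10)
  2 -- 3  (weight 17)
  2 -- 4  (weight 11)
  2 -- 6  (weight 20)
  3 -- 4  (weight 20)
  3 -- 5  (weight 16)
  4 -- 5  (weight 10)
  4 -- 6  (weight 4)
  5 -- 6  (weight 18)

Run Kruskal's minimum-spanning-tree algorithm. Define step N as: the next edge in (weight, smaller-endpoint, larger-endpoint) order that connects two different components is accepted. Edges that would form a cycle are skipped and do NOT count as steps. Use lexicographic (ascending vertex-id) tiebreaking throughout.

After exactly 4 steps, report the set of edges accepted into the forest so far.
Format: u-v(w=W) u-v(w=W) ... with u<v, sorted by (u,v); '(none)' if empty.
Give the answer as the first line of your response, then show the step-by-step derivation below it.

0-2(w=7) 0-5(w=1) 1-6(w=10) 4-6(w=4)

step 1: add edge 0-5 (w=1); MST = {0-5(w=1)}
step 2: add edge 4-6 (w=4); MST = {0-5(w=1) 4-6(w=4)}
step 3: add edge 0-2 (w=7); MST = {0-2(w=7) 0-5(w=1) 4-6(w=4)}
step 4: add edge 1-6 (w=10); MST = {0-2(w=7) 0-5(w=1) 1-6(w=10) 4-6(w=4)}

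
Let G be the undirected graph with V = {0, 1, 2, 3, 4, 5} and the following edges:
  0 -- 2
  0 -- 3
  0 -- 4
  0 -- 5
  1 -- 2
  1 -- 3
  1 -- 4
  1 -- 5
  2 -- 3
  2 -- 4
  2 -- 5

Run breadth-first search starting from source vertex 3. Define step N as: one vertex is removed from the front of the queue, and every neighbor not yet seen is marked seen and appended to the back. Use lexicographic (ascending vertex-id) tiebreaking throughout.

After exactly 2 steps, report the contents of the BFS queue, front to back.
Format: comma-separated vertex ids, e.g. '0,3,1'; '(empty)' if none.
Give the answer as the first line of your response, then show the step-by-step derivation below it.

1,2,4,5

step 1: dequeue 3; queue=[0,1,2]; order=3
step 2: dequeue 0; queue=[1,2,4,5]; order=3,0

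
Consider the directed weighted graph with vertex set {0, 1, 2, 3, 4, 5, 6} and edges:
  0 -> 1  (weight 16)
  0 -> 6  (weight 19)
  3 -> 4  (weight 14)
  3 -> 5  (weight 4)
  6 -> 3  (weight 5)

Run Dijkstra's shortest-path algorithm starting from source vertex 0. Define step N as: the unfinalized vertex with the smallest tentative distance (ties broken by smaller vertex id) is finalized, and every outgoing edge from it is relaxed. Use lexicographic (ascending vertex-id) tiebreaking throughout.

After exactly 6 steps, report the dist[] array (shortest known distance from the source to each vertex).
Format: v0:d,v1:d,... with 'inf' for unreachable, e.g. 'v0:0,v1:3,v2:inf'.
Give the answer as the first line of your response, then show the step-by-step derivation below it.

v0:0,v1:16,v2:inf,v3:24,v4:38,v5:28,v6:19

step 1: dist = v0:0,v1:16,v2:inf,v3:inf,v4:inf,v5:inf,v6:19
step 2: dist = v0:0,v1:16,v2:inf,v3:inf,v4:inf,v5:inf,v6:19
step 3: dist = v0:0,v1:16,v2:inf,v3:24,v4:inf,v5:inf,v6:19
step 4: dist = v0:0,v1:16,v2:inf,v3:24,v4:38,v5:28,v6:19
step 5: dist = v0:0,v1:16,v2:inf,v3:24,v4:38,v5:28,v6:19
step 6: dist = v0:0,v1:16,v2:inf,v3:24,v4:38,v5:28,v6:19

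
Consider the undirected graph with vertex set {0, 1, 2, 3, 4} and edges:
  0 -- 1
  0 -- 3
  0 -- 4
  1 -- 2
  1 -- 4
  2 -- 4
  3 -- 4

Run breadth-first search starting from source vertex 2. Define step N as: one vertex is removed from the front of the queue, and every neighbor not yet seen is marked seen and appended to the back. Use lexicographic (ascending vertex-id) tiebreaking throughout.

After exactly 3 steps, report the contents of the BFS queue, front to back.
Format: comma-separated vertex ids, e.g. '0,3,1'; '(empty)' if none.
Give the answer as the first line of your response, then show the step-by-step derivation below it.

0,3

step 1: dequeue 2; queue=[1,4]; order=2
step 2: dequeue 1; queue=[4,0]; order=2,1
step 3: dequeue 4; queue=[0,3]; order=2,1,4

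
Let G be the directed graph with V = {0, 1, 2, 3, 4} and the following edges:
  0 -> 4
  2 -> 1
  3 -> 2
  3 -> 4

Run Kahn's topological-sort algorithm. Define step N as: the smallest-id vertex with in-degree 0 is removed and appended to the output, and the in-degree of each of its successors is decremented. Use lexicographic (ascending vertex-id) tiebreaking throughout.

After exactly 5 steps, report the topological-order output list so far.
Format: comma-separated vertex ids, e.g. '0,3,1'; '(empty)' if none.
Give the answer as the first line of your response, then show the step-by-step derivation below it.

0,3,2,1,4

step 1: output 0; order=[0]; indeg=(0,1,1,0,1)
step 2: output 3; order=[0,3]; indeg=(0,1,0,0,0)
step 3: output 2; order=[0,3,2]; indeg=(0,0,0,0,0)
step 4: output 1; order=[0,3,2,1]; indeg=(0,0,0,0,0)
step 5: output 4; order=[0,3,2,1,4]; indeg=(0,0,0,0,0)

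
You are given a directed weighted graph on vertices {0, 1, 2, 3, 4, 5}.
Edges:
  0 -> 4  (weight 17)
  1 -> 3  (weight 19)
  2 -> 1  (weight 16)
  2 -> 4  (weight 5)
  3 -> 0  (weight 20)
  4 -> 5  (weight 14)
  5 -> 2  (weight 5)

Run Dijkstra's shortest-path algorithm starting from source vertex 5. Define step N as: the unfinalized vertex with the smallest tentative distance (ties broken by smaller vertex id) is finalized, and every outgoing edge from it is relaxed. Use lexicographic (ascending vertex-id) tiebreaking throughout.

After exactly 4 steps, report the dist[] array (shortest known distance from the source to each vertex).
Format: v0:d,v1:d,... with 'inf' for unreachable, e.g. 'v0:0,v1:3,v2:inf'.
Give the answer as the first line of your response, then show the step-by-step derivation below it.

v0:inf,v1:21,v2:5,v3:40,v4:10,v5:0

step 1: dist = v0:inf,v1:inf,v2:5,v3:inf,v4:inf,v5:0
step 2: dist = v0:inf,v1:21,v2:5,v3:inf,v4:10,v5:0
step 3: dist = v0:inf,v1:21,v2:5,v3:inf,v4:10,v5:0
step 4: dist = v0:inf,v1:21,v2:5,v3:40,v4:10,v5:0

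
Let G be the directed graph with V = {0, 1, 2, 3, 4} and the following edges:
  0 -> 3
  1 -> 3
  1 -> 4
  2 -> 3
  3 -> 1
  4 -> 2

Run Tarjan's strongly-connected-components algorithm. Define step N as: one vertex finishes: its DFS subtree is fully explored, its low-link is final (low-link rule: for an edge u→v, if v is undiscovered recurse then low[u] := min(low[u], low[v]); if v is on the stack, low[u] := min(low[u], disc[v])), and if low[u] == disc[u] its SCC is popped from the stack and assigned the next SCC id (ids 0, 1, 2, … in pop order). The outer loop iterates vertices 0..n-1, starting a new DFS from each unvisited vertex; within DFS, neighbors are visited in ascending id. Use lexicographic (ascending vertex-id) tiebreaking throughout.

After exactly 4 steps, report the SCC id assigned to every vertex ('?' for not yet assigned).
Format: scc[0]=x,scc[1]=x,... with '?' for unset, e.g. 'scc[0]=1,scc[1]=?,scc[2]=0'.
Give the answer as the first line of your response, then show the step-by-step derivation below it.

scc[0]=?,scc[1]=0,scc[2]=0,scc[3]=0,scc[4]=0

step 1: low=(low[0]=0,low[1]=1,low[2]=1,low[3]=1,low[4]=3); scc=(scc[0]=?,scc[1]=?,scc[2]=?,scc[3]=?,scc[4]=?)
step 2: low=(low[0]=0,low[1]=1,low[2]=1,low[3]=1,low[4]=1); scc=(scc[0]=?,scc[1]=?,scc[2]=?,scc[3]=?,scc[4]=?)
step 3: low=(low[0]=0,low[1]=1,low[2]=1,low[3]=1,low[4]=1); scc=(scc[0]=?,scc[1]=?,scc[2]=?,scc[3]=?,scc[4]=?)
step 4: low=(low[0]=0,low[1]=1,low[2]=1,low[3]=1,low[4]=1); scc=(scc[0]=?,scc[1]=0,scc[2]=0,scc[3]=0,scc[4]=0)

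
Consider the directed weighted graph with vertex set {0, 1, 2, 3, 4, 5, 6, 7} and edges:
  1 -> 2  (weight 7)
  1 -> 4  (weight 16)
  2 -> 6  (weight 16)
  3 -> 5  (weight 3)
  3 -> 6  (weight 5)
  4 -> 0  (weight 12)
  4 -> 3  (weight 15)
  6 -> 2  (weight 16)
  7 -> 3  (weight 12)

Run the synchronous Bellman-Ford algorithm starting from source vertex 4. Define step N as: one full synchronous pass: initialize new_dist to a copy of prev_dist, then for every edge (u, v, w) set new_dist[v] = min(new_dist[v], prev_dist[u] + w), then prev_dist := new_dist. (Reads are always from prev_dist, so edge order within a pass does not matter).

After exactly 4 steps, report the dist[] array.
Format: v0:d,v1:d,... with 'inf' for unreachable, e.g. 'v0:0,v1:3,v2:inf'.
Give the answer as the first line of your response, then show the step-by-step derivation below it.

v0:12,v1:inf,v2:36,v3:15,v4:0,v5:18,v6:20,v7:inf

step 1: dist = v0:12,v1:inf,v2:inf,v3:15,v4:0,v5:inf,v6:inf,v7:inf
step 2: dist = v0:12,v1:inf,v2:inf,v3:15,v4:0,v5:18,v6:20,v7:inf
step 3: dist = v0:12,v1:inf,v2:36,v3:15,v4:0,v5:18,v6:20,v7:inf
step 4: dist = v0:12,v1:inf,v2:36,v3:15,v4:0,v5:18,v6:20,v7:inf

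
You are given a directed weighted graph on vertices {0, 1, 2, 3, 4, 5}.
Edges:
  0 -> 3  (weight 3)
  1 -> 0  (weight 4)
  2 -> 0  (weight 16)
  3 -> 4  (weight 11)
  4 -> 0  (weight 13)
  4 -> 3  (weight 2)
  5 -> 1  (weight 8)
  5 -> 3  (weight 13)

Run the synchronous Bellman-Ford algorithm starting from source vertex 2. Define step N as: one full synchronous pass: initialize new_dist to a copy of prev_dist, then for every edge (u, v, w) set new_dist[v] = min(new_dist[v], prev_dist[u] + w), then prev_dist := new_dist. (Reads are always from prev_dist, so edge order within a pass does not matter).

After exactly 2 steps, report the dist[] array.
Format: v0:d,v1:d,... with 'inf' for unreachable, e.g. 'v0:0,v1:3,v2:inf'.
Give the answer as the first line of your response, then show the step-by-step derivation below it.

v0:16,v1:inf,v2:0,v3:19,v4:inf,v5:inf

step 1: dist = v0:16,v1:inf,v2:0,v3:inf,v4:inf,v5:inf
step 2: dist = v0:16,v1:inf,v2:0,v3:19,v4:inf,v5:inf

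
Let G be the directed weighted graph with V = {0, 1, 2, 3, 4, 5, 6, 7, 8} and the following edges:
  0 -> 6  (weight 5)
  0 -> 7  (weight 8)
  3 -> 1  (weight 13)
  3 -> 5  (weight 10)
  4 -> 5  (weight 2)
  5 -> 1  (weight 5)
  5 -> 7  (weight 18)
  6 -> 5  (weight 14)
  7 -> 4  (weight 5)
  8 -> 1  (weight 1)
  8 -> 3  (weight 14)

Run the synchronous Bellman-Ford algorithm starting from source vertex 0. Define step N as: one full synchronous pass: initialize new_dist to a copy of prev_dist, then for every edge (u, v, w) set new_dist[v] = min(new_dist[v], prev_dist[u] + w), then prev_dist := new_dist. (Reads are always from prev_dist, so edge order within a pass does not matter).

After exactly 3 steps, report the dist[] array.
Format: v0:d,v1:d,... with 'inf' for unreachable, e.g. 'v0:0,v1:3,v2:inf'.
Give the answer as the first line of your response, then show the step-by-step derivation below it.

v0:0,v1:24,v2:inf,v3:inf,v4:13,v5:15,v6:5,v7:8,v8:inf

step 1: dist = v0:0,v1:inf,v2:inf,v3:inf,v4:inf,v5:inf,v6:5,v7:8,v8:inf
step 2: dist = v0:0,v1:inf,v2:inf,v3:inf,v4:13,v5:19,v6:5,v7:8,v8:inf
step 3: dist = v0:0,v1:24,v2:inf,v3:inf,v4:13,v5:15,v6:5,v7:8,v8:inf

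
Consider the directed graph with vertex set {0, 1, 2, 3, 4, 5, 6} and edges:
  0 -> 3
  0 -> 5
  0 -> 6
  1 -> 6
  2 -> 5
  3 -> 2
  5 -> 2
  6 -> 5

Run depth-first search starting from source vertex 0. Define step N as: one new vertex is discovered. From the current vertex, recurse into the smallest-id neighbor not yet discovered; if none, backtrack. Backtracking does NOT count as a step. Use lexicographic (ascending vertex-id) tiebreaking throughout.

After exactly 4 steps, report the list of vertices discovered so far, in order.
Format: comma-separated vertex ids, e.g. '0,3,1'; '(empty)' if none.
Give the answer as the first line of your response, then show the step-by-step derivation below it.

0,3,2,5

step 1: discover 0; path=0; order=0
step 2: discover 3; path=0>3; order=0,3
step 3: discover 2; path=0>3>2; order=0,3,2
step 4: discover 5; path=0>3>2>5; order=0,3,2,5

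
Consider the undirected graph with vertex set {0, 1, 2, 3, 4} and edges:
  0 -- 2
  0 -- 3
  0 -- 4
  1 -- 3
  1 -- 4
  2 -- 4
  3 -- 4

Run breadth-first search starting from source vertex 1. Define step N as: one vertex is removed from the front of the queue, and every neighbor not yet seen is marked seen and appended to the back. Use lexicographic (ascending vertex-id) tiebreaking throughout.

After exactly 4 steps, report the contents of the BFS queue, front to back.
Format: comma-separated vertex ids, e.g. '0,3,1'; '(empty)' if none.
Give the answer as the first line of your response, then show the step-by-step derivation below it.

2

step 1: dequeue 1; queue=[3,4]; order=1
step 2: dequeue 3; queue=[4,0]; order=1,3
step 3: dequeue 4; queue=[0,2]; order=1,3,4
step 4: dequeue 0; queue=[2]; order=1,3,4,0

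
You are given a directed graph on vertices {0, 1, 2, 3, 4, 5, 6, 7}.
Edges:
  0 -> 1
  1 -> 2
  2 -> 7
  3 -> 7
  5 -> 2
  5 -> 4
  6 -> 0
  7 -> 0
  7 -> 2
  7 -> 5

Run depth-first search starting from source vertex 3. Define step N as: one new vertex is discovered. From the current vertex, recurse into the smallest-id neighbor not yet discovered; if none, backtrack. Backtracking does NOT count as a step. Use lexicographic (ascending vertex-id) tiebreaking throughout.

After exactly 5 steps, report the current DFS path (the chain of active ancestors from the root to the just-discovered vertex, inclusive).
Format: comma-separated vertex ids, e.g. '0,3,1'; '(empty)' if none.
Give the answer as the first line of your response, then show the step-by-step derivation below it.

3,7,0,1,2

step 1: discover 3; path=3; order=3
step 2: discover 7; path=3>7; order=3,7
step 3: discover 0; path=3>7>0; order=3,7,0
step 4: discover 1; path=3>7>0>1; order=3,7,0,1
step 5: discover 2; path=3>7>0>1>2; order=3,7,0,1,2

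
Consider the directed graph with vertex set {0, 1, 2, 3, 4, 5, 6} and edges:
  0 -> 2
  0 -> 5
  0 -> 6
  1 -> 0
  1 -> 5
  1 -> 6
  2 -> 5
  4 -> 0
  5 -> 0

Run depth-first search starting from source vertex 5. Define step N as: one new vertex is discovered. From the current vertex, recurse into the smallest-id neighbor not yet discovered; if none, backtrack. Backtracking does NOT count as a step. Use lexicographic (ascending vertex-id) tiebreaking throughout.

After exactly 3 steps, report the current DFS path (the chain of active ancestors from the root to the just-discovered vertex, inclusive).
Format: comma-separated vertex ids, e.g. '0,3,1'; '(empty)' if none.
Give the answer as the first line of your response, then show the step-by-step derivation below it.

5,0,2

step 1: discover 5; path=5; order=5
step 2: discover 0; path=5>0; order=5,0
step 3: discover 2; path=5>0>2; order=5,0,2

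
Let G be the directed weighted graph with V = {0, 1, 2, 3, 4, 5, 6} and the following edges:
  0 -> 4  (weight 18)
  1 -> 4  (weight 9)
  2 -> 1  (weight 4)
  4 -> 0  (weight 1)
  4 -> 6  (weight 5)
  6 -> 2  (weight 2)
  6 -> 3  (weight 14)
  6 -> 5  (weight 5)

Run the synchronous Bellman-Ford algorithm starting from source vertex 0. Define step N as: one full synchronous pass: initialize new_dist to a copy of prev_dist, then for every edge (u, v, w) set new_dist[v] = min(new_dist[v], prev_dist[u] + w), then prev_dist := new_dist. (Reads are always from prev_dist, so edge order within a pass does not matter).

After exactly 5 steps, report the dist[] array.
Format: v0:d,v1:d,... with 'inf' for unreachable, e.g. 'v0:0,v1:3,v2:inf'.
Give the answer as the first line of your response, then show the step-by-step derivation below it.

v0:0,v1:29,v2:25,v3:37,v4:18,v5:28,v6:23

step 1: dist = v0:0,v1:inf,v2:inf,v3:inf,v4:18,v5:inf,v6:inf
step 2: dist = v0:0,v1:inf,v2:inf,v3:inf,v4:18,v5:inf,v6:23
step 3: dist = v0:0,v1:inf,v2:25,v3:37,v4:18,v5:28,v6:23
step 4: dist = v0:0,v1:29,v2:25,v3:37,v4:18,v5:28,v6:23
step 5: dist = v0:0,v1:29,v2:25,v3:37,v4:18,v5:28,v6:23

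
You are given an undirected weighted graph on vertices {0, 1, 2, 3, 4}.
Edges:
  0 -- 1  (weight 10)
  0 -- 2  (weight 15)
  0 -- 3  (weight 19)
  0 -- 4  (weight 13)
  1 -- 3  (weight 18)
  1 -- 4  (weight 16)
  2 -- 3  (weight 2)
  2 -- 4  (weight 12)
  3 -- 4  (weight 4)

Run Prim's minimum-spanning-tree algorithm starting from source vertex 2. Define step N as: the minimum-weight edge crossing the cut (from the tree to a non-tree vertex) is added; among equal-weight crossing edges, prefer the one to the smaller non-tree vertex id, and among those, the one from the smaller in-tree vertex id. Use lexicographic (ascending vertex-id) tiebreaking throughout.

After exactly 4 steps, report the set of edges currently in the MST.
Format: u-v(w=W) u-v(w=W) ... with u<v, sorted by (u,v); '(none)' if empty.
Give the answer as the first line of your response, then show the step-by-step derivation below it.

0-1(w=10) 0-4(w=13) 2-3(w=2) 3-4(w=4)

step 1: add edge 2-3 (w=2); MST = {2-3(w=2)}
step 2: add edge 3-4 (w=4); MST = {2-3(w=2) 3-4(w=4)}
step 3: add edge 0-4 (w=13); MST = {0-4(w=13) 2-3(w=2) 3-4(w=4)}
step 4: add edge 0-1 (w=10); MST = {0-1(w=10) 0-4(w=13) 2-3(w=2) 3-4(w=4)}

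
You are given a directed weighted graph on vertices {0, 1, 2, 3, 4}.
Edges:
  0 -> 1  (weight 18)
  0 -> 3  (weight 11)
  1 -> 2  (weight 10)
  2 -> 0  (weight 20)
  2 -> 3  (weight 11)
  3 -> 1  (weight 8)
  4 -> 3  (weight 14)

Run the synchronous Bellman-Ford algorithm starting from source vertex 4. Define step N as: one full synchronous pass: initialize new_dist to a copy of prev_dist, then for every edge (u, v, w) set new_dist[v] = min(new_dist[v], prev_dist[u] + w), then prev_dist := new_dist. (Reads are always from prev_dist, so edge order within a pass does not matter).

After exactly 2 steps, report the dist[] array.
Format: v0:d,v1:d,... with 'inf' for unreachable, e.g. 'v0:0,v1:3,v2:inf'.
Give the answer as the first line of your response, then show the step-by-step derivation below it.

v0:inf,v1:22,v2:inf,v3:14,v4:0

step 1: dist = v0:inf,v1:inf,v2:inf,v3:14,v4:0
step 2: dist = v0:inf,v1:22,v2:inf,v3:14,v4:0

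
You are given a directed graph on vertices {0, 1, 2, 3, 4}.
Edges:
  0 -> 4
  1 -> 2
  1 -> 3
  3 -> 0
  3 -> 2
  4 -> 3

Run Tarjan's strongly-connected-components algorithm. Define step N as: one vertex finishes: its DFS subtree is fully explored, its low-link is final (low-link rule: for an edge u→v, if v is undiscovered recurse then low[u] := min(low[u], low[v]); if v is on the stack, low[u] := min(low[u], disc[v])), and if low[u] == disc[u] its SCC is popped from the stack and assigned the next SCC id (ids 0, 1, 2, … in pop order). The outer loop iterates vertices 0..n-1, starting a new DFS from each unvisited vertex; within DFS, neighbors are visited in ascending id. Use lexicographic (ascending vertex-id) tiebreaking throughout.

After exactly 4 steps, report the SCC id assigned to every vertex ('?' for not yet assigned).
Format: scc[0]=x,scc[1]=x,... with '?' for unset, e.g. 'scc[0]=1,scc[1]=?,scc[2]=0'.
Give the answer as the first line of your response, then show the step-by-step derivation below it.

scc[0]=1,scc[1]=?,scc[2]=0,scc[3]=1,scc[4]=1

step 1: low=(low[0]=0,low[1]=?,low[2]=3,low[3]=0,low[4]=1); scc=(scc[0]=?,scc[1]=?,scc[2]=0,scc[3]=?,scc[4]=?)
step 2: low=(low[0]=0,low[1]=?,low[2]=3,low[3]=0,low[4]=1); scc=(scc[0]=?,scc[1]=?,scc[2]=0,scc[3]=?,scc[4]=?)
step 3: low=(low[0]=0,low[1]=?,low[2]=3,low[3]=0,low[4]=0); scc=(scc[0]=?,scc[1]=?,scc[2]=0,scc[3]=?,scc[4]=?)
step 4: low=(low[0]=0,low[1]=?,low[2]=3,low[3]=0,low[4]=0); scc=(scc[0]=1,scc[1]=?,scc[2]=0,scc[3]=1,scc[4]=1)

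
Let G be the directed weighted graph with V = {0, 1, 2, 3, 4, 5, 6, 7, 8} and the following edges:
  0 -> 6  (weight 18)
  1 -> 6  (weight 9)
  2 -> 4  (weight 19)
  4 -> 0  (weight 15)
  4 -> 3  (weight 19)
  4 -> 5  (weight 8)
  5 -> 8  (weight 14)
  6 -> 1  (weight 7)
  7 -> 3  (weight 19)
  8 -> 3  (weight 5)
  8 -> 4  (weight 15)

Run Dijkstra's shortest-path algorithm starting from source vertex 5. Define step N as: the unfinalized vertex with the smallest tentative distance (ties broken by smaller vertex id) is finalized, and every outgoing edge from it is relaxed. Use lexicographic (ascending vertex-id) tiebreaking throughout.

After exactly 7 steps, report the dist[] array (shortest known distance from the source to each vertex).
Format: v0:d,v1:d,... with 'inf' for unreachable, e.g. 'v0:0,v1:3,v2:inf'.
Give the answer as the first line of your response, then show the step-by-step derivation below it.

v0:44,v1:69,v2:inf,v3:19,v4:29,v5:0,v6:62,v7:inf,v8:14

step 1: dist = v0:inf,v1:inf,v2:inf,v3:inf,v4:inf,v5:0,v6:inf,v7:inf,v8:14
step 2: dist = v0:inf,v1:inf,v2:inf,v3:19,v4:29,v5:0,v6:inf,v7:inf,v8:14
step 3: dist = v0:inf,v1:inf,v2:inf,v3:19,v4:29,v5:0,v6:inf,v7:inf,v8:14
step 4: dist = v0:44,v1:inf,v2:inf,v3:19,v4:29,v5:0,v6:inf,v7:inf,v8:14
step 5: dist = v0:44,v1:inf,v2:inf,v3:19,v4:29,v5:0,v6:62,v7:inf,v8:14
step 6: dist = v0:44,v1:69,v2:inf,v3:19,v4:29,v5:0,v6:62,v7:inf,v8:14
step 7: dist = v0:44,v1:69,v2:inf,v3:19,v4:29,v5:0,v6:62,v7:inf,v8:14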